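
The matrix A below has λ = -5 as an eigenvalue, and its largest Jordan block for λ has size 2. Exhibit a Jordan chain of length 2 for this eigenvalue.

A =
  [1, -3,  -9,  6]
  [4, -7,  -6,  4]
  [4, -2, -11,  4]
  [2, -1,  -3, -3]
A Jordan chain for λ = -5 of length 2:
v_1 = (6, 4, 4, 2)ᵀ
v_2 = (1, 0, 0, 0)ᵀ

Let N = A − (-5)·I. We want v_2 with N^2 v_2 = 0 but N^1 v_2 ≠ 0; then v_{j-1} := N · v_j for j = 2, …, 2.

Pick v_2 = (1, 0, 0, 0)ᵀ.
Then v_1 = N · v_2 = (6, 4, 4, 2)ᵀ.

Sanity check: (A − (-5)·I) v_1 = (0, 0, 0, 0)ᵀ = 0. ✓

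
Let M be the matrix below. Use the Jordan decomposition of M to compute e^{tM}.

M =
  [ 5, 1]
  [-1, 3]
e^{tM} =
  [t*exp(4*t) + exp(4*t), t*exp(4*t)]
  [-t*exp(4*t), -t*exp(4*t) + exp(4*t)]

Strategy: write M = P · J · P⁻¹ where J is a Jordan canonical form, so e^{tM} = P · e^{tJ} · P⁻¹, and e^{tJ} can be computed block-by-block.

M has Jordan form
J =
  [4, 1]
  [0, 4]
(up to reordering of blocks).

Per-block formulas:
  For a 2×2 Jordan block J_2(4): exp(t · J_2(4)) = e^(4t)·(I + t·N), where N is the 2×2 nilpotent shift.

After assembling e^{tJ} and conjugating by P, we get:

e^{tM} =
  [t*exp(4*t) + exp(4*t), t*exp(4*t)]
  [-t*exp(4*t), -t*exp(4*t) + exp(4*t)]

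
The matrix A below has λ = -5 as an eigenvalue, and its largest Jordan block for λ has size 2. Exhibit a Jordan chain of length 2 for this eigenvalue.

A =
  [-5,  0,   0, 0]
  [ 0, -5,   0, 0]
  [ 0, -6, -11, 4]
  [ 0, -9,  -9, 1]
A Jordan chain for λ = -5 of length 2:
v_1 = (0, 0, -6, -9)ᵀ
v_2 = (0, 1, 0, 0)ᵀ

Let N = A − (-5)·I. We want v_2 with N^2 v_2 = 0 but N^1 v_2 ≠ 0; then v_{j-1} := N · v_j for j = 2, …, 2.

Pick v_2 = (0, 1, 0, 0)ᵀ.
Then v_1 = N · v_2 = (0, 0, -6, -9)ᵀ.

Sanity check: (A − (-5)·I) v_1 = (0, 0, 0, 0)ᵀ = 0. ✓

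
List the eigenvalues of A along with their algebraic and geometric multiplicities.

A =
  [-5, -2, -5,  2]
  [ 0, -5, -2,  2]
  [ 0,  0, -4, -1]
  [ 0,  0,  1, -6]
λ = -5: alg = 4, geom = 2

Step 1 — factor the characteristic polynomial to read off the algebraic multiplicities:
  χ_A(x) = (x + 5)^4

Step 2 — compute geometric multiplicities via the rank-nullity identity g(λ) = n − rank(A − λI):
  rank(A − (-5)·I) = 2, so dim ker(A − (-5)·I) = n − 2 = 2

Summary:
  λ = -5: algebraic multiplicity = 4, geometric multiplicity = 2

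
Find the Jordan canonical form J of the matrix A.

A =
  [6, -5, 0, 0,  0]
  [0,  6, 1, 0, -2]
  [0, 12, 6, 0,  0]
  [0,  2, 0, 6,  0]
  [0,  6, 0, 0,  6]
J_3(6) ⊕ J_1(6) ⊕ J_1(6)

The characteristic polynomial is
  det(x·I − A) = x^5 - 30*x^4 + 360*x^3 - 2160*x^2 + 6480*x - 7776 = (x - 6)^5

Eigenvalues and multiplicities (the geometric multiplicity of λ is n − rank(A − λI), which equals the number of Jordan blocks for λ):
  λ = 6: algebraic multiplicity = 5, geometric multiplicity = 3

Determining the block sizes for each eigenvalue:
  λ = 6: with am = 5 and gm = 3, the partition is not yet determined (e.g. several partitions of 5 into 3 parts exist). Let N = A − (6)·I. Computing rank(N^1) = 2, rank(N^2) = 1, rank(N^3) = 0; the number of blocks of size ≥ j is rank(N^{j−1}) − rank(N^j), giving [3, 1, 1]. So we have 1 block(s) of size 3, 2 block(s) of size 1 → block sizes [3, 1, 1]

Assembling the blocks gives a Jordan form
J =
  [6, 1, 0, 0, 0]
  [0, 6, 1, 0, 0]
  [0, 0, 6, 0, 0]
  [0, 0, 0, 6, 0]
  [0, 0, 0, 0, 6]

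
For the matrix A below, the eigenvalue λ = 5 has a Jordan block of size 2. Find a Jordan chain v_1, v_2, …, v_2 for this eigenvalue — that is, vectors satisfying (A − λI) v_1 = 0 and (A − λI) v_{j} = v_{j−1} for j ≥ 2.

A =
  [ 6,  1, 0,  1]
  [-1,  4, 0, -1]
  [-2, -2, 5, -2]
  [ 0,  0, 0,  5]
A Jordan chain for λ = 5 of length 2:
v_1 = (1, -1, -2, 0)ᵀ
v_2 = (1, 0, 0, 0)ᵀ

Let N = A − (5)·I. We want v_2 with N^2 v_2 = 0 but N^1 v_2 ≠ 0; then v_{j-1} := N · v_j for j = 2, …, 2.

Pick v_2 = (1, 0, 0, 0)ᵀ.
Then v_1 = N · v_2 = (1, -1, -2, 0)ᵀ.

Sanity check: (A − (5)·I) v_1 = (0, 0, 0, 0)ᵀ = 0. ✓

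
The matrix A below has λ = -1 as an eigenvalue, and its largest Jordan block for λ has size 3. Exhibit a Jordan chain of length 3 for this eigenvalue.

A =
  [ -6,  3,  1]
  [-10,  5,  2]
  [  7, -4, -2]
A Jordan chain for λ = -1 of length 3:
v_1 = (2, 4, -2)ᵀ
v_2 = (-5, -10, 7)ᵀ
v_3 = (1, 0, 0)ᵀ

Let N = A − (-1)·I. We want v_3 with N^3 v_3 = 0 but N^2 v_3 ≠ 0; then v_{j-1} := N · v_j for j = 3, …, 2.

Pick v_3 = (1, 0, 0)ᵀ.
Then v_2 = N · v_3 = (-5, -10, 7)ᵀ.
Then v_1 = N · v_2 = (2, 4, -2)ᵀ.

Sanity check: (A − (-1)·I) v_1 = (0, 0, 0)ᵀ = 0. ✓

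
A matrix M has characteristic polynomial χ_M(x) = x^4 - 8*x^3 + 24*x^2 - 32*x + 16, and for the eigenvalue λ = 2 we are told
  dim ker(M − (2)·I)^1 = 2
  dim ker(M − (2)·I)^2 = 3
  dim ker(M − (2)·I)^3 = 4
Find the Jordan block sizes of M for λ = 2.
Block sizes for λ = 2: [3, 1]

From the dimensions of kernels of powers, the number of Jordan blocks of size at least j is d_j − d_{j−1} where d_j = dim ker(N^j) (with d_0 = 0). Computing the differences gives [2, 1, 1].
The number of blocks of size exactly k is (#blocks of size ≥ k) − (#blocks of size ≥ k + 1), so the partition is: 1 block(s) of size 1, 1 block(s) of size 3.
In nonincreasing order the block sizes are [3, 1].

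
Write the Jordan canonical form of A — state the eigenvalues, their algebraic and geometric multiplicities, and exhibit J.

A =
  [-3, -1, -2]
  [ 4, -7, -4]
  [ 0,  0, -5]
J_2(-5) ⊕ J_1(-5)

The characteristic polynomial is
  det(x·I − A) = x^3 + 15*x^2 + 75*x + 125 = (x + 5)^3

Eigenvalues and multiplicities (the geometric multiplicity of λ is n − rank(A − λI), which equals the number of Jordan blocks for λ):
  λ = -5: algebraic multiplicity = 3, geometric multiplicity = 2

Determining the block sizes for each eigenvalue:
  λ = -5: 2 blocks summing to 3 forces exactly one block of size 2 and the rest size 1 → block sizes [2, 1]

Assembling the blocks gives a Jordan form
J =
  [-5,  1,  0]
  [ 0, -5,  0]
  [ 0,  0, -5]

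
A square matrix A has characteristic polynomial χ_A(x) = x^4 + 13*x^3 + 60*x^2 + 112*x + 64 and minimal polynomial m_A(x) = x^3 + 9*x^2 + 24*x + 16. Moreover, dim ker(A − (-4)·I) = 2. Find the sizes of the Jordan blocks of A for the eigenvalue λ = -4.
Block sizes for λ = -4: [2, 1]

Step 1 — from the characteristic polynomial, algebraic multiplicity of λ = -4 is 3. From dim ker(A − (-4)·I) = 2, there are exactly 2 Jordan blocks for λ = -4.
Step 2 — from the minimal polynomial, the factor (x + 4)^2 tells us the largest block for λ = -4 has size 2.
Step 3 — with total size 3, 2 blocks, and largest block 2, the block sizes (in nonincreasing order) are [2, 1].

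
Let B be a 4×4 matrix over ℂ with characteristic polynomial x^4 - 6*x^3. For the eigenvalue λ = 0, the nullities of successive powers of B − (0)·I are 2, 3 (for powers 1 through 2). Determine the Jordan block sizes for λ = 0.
Block sizes for λ = 0: [2, 1]

From the dimensions of kernels of powers, the number of Jordan blocks of size at least j is d_j − d_{j−1} where d_j = dim ker(N^j) (with d_0 = 0). Computing the differences gives [2, 1].
The number of blocks of size exactly k is (#blocks of size ≥ k) − (#blocks of size ≥ k + 1), so the partition is: 1 block(s) of size 1, 1 block(s) of size 2.
In nonincreasing order the block sizes are [2, 1].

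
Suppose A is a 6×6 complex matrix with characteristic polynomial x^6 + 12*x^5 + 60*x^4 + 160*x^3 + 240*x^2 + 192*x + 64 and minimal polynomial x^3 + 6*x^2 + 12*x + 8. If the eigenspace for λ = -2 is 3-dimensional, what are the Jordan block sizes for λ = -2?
Block sizes for λ = -2: [3, 2, 1]

Step 1 — from the characteristic polynomial, algebraic multiplicity of λ = -2 is 6. From dim ker(A − (-2)·I) = 3, there are exactly 3 Jordan blocks for λ = -2.
Step 2 — from the minimal polynomial, the factor (x + 2)^3 tells us the largest block for λ = -2 has size 3.
Step 3 — with total size 6, 3 blocks, and largest block 3, the block sizes (in nonincreasing order) are [3, 2, 1].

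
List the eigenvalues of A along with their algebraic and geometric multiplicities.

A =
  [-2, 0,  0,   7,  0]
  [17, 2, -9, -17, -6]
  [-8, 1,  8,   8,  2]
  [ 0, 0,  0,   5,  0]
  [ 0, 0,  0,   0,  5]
λ = -2: alg = 1, geom = 1; λ = 5: alg = 4, geom = 3

Step 1 — factor the characteristic polynomial to read off the algebraic multiplicities:
  χ_A(x) = (x - 5)^4*(x + 2)

Step 2 — compute geometric multiplicities via the rank-nullity identity g(λ) = n − rank(A − λI):
  rank(A − (-2)·I) = 4, so dim ker(A − (-2)·I) = n − 4 = 1
  rank(A − (5)·I) = 2, so dim ker(A − (5)·I) = n − 2 = 3

Summary:
  λ = -2: algebraic multiplicity = 1, geometric multiplicity = 1
  λ = 5: algebraic multiplicity = 4, geometric multiplicity = 3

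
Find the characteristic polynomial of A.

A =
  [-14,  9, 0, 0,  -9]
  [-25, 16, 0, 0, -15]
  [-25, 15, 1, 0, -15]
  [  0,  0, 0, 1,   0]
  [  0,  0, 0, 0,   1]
x^5 - 5*x^4 + 10*x^3 - 10*x^2 + 5*x - 1

Expanding det(x·I − A) (e.g. by cofactor expansion or by noting that A is similar to its Jordan form J, which has the same characteristic polynomial as A) gives
  χ_A(x) = x^5 - 5*x^4 + 10*x^3 - 10*x^2 + 5*x - 1
which factors as (x - 1)^5. The eigenvalues (with algebraic multiplicities) are λ = 1 with multiplicity 5.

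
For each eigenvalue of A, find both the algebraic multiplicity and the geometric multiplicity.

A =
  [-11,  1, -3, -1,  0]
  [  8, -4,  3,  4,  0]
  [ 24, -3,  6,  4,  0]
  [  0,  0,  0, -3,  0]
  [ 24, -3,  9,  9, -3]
λ = -3: alg = 5, geom = 3

Step 1 — factor the characteristic polynomial to read off the algebraic multiplicities:
  χ_A(x) = (x + 3)^5

Step 2 — compute geometric multiplicities via the rank-nullity identity g(λ) = n − rank(A − λI):
  rank(A − (-3)·I) = 2, so dim ker(A − (-3)·I) = n − 2 = 3

Summary:
  λ = -3: algebraic multiplicity = 5, geometric multiplicity = 3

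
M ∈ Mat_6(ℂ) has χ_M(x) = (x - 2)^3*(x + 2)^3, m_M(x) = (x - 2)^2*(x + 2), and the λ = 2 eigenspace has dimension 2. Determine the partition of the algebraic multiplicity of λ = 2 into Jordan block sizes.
Block sizes for λ = 2: [2, 1]

Step 1 — from the characteristic polynomial, algebraic multiplicity of λ = 2 is 3. From dim ker(M − (2)·I) = 2, there are exactly 2 Jordan blocks for λ = 2.
Step 2 — from the minimal polynomial, the factor (x − 2)^2 tells us the largest block for λ = 2 has size 2.
Step 3 — with total size 3, 2 blocks, and largest block 2, the block sizes (in nonincreasing order) are [2, 1].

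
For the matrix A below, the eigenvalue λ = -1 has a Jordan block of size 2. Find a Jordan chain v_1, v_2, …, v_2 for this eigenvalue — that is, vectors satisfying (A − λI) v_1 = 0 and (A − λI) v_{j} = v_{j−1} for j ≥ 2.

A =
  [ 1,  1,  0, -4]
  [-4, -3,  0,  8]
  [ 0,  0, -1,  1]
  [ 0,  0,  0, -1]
A Jordan chain for λ = -1 of length 2:
v_1 = (2, -4, 0, 0)ᵀ
v_2 = (1, 0, 0, 0)ᵀ

Let N = A − (-1)·I. We want v_2 with N^2 v_2 = 0 but N^1 v_2 ≠ 0; then v_{j-1} := N · v_j for j = 2, …, 2.

Pick v_2 = (1, 0, 0, 0)ᵀ.
Then v_1 = N · v_2 = (2, -4, 0, 0)ᵀ.

Sanity check: (A − (-1)·I) v_1 = (0, 0, 0, 0)ᵀ = 0. ✓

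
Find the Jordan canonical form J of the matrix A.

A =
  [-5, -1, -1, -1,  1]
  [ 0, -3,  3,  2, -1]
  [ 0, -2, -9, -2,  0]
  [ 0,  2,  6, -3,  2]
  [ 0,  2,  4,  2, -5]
J_3(-5) ⊕ J_1(-5) ⊕ J_1(-5)

The characteristic polynomial is
  det(x·I − A) = x^5 + 25*x^4 + 250*x^3 + 1250*x^2 + 3125*x + 3125 = (x + 5)^5

Eigenvalues and multiplicities (the geometric multiplicity of λ is n − rank(A − λI), which equals the number of Jordan blocks for λ):
  λ = -5: algebraic multiplicity = 5, geometric multiplicity = 3

Determining the block sizes for each eigenvalue:
  λ = -5: with am = 5 and gm = 3, the partition is not yet determined (e.g. several partitions of 5 into 3 parts exist). Let N = A − (-5)·I. Computing rank(N^1) = 2, rank(N^2) = 1, rank(N^3) = 0; the number of blocks of size ≥ j is rank(N^{j−1}) − rank(N^j), giving [3, 1, 1]. So we have 1 block(s) of size 3, 2 block(s) of size 1 → block sizes [3, 1, 1]

Assembling the blocks gives a Jordan form
J =
  [-5,  1,  0,  0,  0]
  [ 0, -5,  1,  0,  0]
  [ 0,  0, -5,  0,  0]
  [ 0,  0,  0, -5,  0]
  [ 0,  0,  0,  0, -5]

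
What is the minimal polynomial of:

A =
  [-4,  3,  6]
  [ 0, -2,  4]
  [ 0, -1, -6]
x^2 + 8*x + 16

The characteristic polynomial is χ_A(x) = (x + 4)^3, so the eigenvalues are known. The minimal polynomial is
  m_A(x) = Π_λ (x − λ)^{k_λ}
where k_λ is the size of the *largest* Jordan block for λ (equivalently, the smallest k with (A − λI)^k v = 0 for every generalised eigenvector v of λ).

  λ = -4: largest Jordan block has size 2, contributing (x + 4)^2

So m_A(x) = (x + 4)^2 = x^2 + 8*x + 16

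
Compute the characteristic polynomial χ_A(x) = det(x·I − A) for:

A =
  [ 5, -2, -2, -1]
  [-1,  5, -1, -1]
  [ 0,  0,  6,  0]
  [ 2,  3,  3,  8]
x^4 - 24*x^3 + 216*x^2 - 864*x + 1296

Expanding det(x·I − A) (e.g. by cofactor expansion or by noting that A is similar to its Jordan form J, which has the same characteristic polynomial as A) gives
  χ_A(x) = x^4 - 24*x^3 + 216*x^2 - 864*x + 1296
which factors as (x - 6)^4. The eigenvalues (with algebraic multiplicities) are λ = 6 with multiplicity 4.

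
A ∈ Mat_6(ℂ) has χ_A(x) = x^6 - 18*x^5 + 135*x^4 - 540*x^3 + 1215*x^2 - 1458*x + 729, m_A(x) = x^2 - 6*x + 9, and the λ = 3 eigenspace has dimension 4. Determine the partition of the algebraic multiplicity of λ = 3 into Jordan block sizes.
Block sizes for λ = 3: [2, 2, 1, 1]

Step 1 — from the characteristic polynomial, algebraic multiplicity of λ = 3 is 6. From dim ker(A − (3)·I) = 4, there are exactly 4 Jordan blocks for λ = 3.
Step 2 — from the minimal polynomial, the factor (x − 3)^2 tells us the largest block for λ = 3 has size 2.
Step 3 — with total size 6, 4 blocks, and largest block 2, the block sizes (in nonincreasing order) are [2, 2, 1, 1].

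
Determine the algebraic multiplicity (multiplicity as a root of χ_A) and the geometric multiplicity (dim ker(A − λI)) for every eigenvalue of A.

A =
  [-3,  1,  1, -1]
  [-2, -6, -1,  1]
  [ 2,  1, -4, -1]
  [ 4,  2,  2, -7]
λ = -5: alg = 4, geom = 3

Step 1 — factor the characteristic polynomial to read off the algebraic multiplicities:
  χ_A(x) = (x + 5)^4

Step 2 — compute geometric multiplicities via the rank-nullity identity g(λ) = n − rank(A − λI):
  rank(A − (-5)·I) = 1, so dim ker(A − (-5)·I) = n − 1 = 3

Summary:
  λ = -5: algebraic multiplicity = 4, geometric multiplicity = 3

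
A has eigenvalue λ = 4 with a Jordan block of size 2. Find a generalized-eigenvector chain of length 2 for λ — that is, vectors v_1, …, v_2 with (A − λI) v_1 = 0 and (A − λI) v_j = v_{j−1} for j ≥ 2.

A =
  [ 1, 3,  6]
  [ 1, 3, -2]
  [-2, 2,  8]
A Jordan chain for λ = 4 of length 2:
v_1 = (-3, 1, -2)ᵀ
v_2 = (1, 0, 0)ᵀ

Let N = A − (4)·I. We want v_2 with N^2 v_2 = 0 but N^1 v_2 ≠ 0; then v_{j-1} := N · v_j for j = 2, …, 2.

Pick v_2 = (1, 0, 0)ᵀ.
Then v_1 = N · v_2 = (-3, 1, -2)ᵀ.

Sanity check: (A − (4)·I) v_1 = (0, 0, 0)ᵀ = 0. ✓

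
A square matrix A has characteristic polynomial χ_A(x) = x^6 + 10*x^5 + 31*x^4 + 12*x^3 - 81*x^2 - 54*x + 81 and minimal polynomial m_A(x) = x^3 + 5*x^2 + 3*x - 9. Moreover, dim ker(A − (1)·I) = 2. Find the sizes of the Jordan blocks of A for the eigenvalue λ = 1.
Block sizes for λ = 1: [1, 1]

Step 1 — from the characteristic polynomial, algebraic multiplicity of λ = 1 is 2. From dim ker(A − (1)·I) = 2, there are exactly 2 Jordan blocks for λ = 1.
Step 2 — from the minimal polynomial, the factor (x − 1) tells us the largest block for λ = 1 has size 1.
Step 3 — with total size 2, 2 blocks, and largest block 1, the block sizes (in nonincreasing order) are [1, 1].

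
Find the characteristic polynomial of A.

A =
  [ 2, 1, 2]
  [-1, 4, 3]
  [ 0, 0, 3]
x^3 - 9*x^2 + 27*x - 27

Expanding det(x·I − A) (e.g. by cofactor expansion or by noting that A is similar to its Jordan form J, which has the same characteristic polynomial as A) gives
  χ_A(x) = x^3 - 9*x^2 + 27*x - 27
which factors as (x - 3)^3. The eigenvalues (with algebraic multiplicities) are λ = 3 with multiplicity 3.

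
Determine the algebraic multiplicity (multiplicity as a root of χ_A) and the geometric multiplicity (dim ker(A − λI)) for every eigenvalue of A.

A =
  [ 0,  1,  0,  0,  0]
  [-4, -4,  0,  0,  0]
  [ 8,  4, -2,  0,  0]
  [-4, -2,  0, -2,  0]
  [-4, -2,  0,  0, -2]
λ = -2: alg = 5, geom = 4

Step 1 — factor the characteristic polynomial to read off the algebraic multiplicities:
  χ_A(x) = (x + 2)^5

Step 2 — compute geometric multiplicities via the rank-nullity identity g(λ) = n − rank(A − λI):
  rank(A − (-2)·I) = 1, so dim ker(A − (-2)·I) = n − 1 = 4

Summary:
  λ = -2: algebraic multiplicity = 5, geometric multiplicity = 4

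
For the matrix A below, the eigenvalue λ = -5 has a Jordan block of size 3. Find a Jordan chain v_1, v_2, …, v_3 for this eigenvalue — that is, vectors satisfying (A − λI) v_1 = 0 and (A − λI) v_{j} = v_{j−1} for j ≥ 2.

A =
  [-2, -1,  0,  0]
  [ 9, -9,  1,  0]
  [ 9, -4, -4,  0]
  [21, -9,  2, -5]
A Jordan chain for λ = -5 of length 3:
v_1 = (1, 3, 3, 7)ᵀ
v_2 = (-1, -4, -4, -9)ᵀ
v_3 = (0, 1, 0, 0)ᵀ

Let N = A − (-5)·I. We want v_3 with N^3 v_3 = 0 but N^2 v_3 ≠ 0; then v_{j-1} := N · v_j for j = 3, …, 2.

Pick v_3 = (0, 1, 0, 0)ᵀ.
Then v_2 = N · v_3 = (-1, -4, -4, -9)ᵀ.
Then v_1 = N · v_2 = (1, 3, 3, 7)ᵀ.

Sanity check: (A − (-5)·I) v_1 = (0, 0, 0, 0)ᵀ = 0. ✓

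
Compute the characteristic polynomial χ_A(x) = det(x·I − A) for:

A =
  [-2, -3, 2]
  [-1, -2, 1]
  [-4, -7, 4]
x^3

Expanding det(x·I − A) (e.g. by cofactor expansion or by noting that A is similar to its Jordan form J, which has the same characteristic polynomial as A) gives
  χ_A(x) = x^3
which factors as x^3. The eigenvalues (with algebraic multiplicities) are λ = 0 with multiplicity 3.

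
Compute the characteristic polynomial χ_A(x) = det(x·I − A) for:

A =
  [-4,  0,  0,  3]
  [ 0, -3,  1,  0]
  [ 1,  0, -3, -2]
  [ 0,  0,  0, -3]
x^4 + 13*x^3 + 63*x^2 + 135*x + 108

Expanding det(x·I − A) (e.g. by cofactor expansion or by noting that A is similar to its Jordan form J, which has the same characteristic polynomial as A) gives
  χ_A(x) = x^4 + 13*x^3 + 63*x^2 + 135*x + 108
which factors as (x + 3)^3*(x + 4). The eigenvalues (with algebraic multiplicities) are λ = -4 with multiplicity 1, λ = -3 with multiplicity 3.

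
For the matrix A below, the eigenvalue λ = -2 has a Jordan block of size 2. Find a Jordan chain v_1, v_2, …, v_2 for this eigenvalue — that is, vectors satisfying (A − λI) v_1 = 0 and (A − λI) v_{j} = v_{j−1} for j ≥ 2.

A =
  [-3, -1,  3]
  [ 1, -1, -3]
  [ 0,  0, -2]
A Jordan chain for λ = -2 of length 2:
v_1 = (-1, 1, 0)ᵀ
v_2 = (1, 0, 0)ᵀ

Let N = A − (-2)·I. We want v_2 with N^2 v_2 = 0 but N^1 v_2 ≠ 0; then v_{j-1} := N · v_j for j = 2, …, 2.

Pick v_2 = (1, 0, 0)ᵀ.
Then v_1 = N · v_2 = (-1, 1, 0)ᵀ.

Sanity check: (A − (-2)·I) v_1 = (0, 0, 0)ᵀ = 0. ✓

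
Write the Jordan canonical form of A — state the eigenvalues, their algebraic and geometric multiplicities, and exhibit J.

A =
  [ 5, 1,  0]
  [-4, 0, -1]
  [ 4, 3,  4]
J_3(3)

The characteristic polynomial is
  det(x·I − A) = x^3 - 9*x^2 + 27*x - 27 = (x - 3)^3

Eigenvalues and multiplicities (the geometric multiplicity of λ is n − rank(A − λI), which equals the number of Jordan blocks for λ):
  λ = 3: algebraic multiplicity = 3, geometric multiplicity = 1

Determining the block sizes for each eigenvalue:
  λ = 3: one block (gm = 1), so the single block has size am = 3 → block sizes [3]

Assembling the blocks gives a Jordan form
J =
  [3, 1, 0]
  [0, 3, 1]
  [0, 0, 3]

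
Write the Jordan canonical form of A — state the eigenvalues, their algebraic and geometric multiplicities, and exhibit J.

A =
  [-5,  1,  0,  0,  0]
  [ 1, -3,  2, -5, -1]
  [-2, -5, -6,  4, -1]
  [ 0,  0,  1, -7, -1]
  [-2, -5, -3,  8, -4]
J_3(-5) ⊕ J_2(-5)

The characteristic polynomial is
  det(x·I − A) = x^5 + 25*x^4 + 250*x^3 + 1250*x^2 + 3125*x + 3125 = (x + 5)^5

Eigenvalues and multiplicities (the geometric multiplicity of λ is n − rank(A − λI), which equals the number of Jordan blocks for λ):
  λ = -5: algebraic multiplicity = 5, geometric multiplicity = 2

Determining the block sizes for each eigenvalue:
  λ = -5: with am = 5 and gm = 2, the partition is not yet determined (e.g. several partitions of 5 into 2 parts exist). Let N = A − (-5)·I. Computing rank(N^1) = 3, rank(N^2) = 1, rank(N^3) = 0; the number of blocks of size ≥ j is rank(N^{j−1}) − rank(N^j), giving [2, 2, 1]. So we have 1 block(s) of size 3, 1 block(s) of size 2 → block sizes [3, 2]

Assembling the blocks gives a Jordan form
J =
  [-5,  1,  0,  0,  0]
  [ 0, -5,  1,  0,  0]
  [ 0,  0, -5,  0,  0]
  [ 0,  0,  0, -5,  1]
  [ 0,  0,  0,  0, -5]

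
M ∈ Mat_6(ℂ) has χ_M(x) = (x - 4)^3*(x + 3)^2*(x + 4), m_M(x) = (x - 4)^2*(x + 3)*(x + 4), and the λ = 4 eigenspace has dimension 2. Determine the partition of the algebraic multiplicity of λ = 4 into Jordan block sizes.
Block sizes for λ = 4: [2, 1]

Step 1 — from the characteristic polynomial, algebraic multiplicity of λ = 4 is 3. From dim ker(M − (4)·I) = 2, there are exactly 2 Jordan blocks for λ = 4.
Step 2 — from the minimal polynomial, the factor (x − 4)^2 tells us the largest block for λ = 4 has size 2.
Step 3 — with total size 3, 2 blocks, and largest block 2, the block sizes (in nonincreasing order) are [2, 1].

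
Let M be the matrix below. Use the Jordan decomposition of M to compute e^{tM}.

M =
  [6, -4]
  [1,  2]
e^{tM} =
  [2*t*exp(4*t) + exp(4*t), -4*t*exp(4*t)]
  [t*exp(4*t), -2*t*exp(4*t) + exp(4*t)]

Strategy: write M = P · J · P⁻¹ where J is a Jordan canonical form, so e^{tM} = P · e^{tJ} · P⁻¹, and e^{tJ} can be computed block-by-block.

M has Jordan form
J =
  [4, 1]
  [0, 4]
(up to reordering of blocks).

Per-block formulas:
  For a 2×2 Jordan block J_2(4): exp(t · J_2(4)) = e^(4t)·(I + t·N), where N is the 2×2 nilpotent shift.

After assembling e^{tJ} and conjugating by P, we get:

e^{tM} =
  [2*t*exp(4*t) + exp(4*t), -4*t*exp(4*t)]
  [t*exp(4*t), -2*t*exp(4*t) + exp(4*t)]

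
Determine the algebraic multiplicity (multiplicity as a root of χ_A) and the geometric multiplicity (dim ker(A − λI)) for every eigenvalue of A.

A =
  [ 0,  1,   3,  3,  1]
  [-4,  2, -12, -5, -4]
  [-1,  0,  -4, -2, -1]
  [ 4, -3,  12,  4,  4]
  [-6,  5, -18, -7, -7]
λ = -1: alg = 5, geom = 3

Step 1 — factor the characteristic polynomial to read off the algebraic multiplicities:
  χ_A(x) = (x + 1)^5

Step 2 — compute geometric multiplicities via the rank-nullity identity g(λ) = n − rank(A − λI):
  rank(A − (-1)·I) = 2, so dim ker(A − (-1)·I) = n − 2 = 3

Summary:
  λ = -1: algebraic multiplicity = 5, geometric multiplicity = 3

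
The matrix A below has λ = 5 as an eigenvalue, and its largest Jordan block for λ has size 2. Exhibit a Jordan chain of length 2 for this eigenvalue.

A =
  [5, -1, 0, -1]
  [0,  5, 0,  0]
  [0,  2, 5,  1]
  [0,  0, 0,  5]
A Jordan chain for λ = 5 of length 2:
v_1 = (-1, 0, 2, 0)ᵀ
v_2 = (0, 1, 0, 0)ᵀ

Let N = A − (5)·I. We want v_2 with N^2 v_2 = 0 but N^1 v_2 ≠ 0; then v_{j-1} := N · v_j for j = 2, …, 2.

Pick v_2 = (0, 1, 0, 0)ᵀ.
Then v_1 = N · v_2 = (-1, 0, 2, 0)ᵀ.

Sanity check: (A − (5)·I) v_1 = (0, 0, 0, 0)ᵀ = 0. ✓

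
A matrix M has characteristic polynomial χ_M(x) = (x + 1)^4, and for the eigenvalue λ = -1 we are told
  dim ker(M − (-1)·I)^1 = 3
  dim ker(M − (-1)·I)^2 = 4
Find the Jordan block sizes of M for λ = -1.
Block sizes for λ = -1: [2, 1, 1]

From the dimensions of kernels of powers, the number of Jordan blocks of size at least j is d_j − d_{j−1} where d_j = dim ker(N^j) (with d_0 = 0). Computing the differences gives [3, 1].
The number of blocks of size exactly k is (#blocks of size ≥ k) − (#blocks of size ≥ k + 1), so the partition is: 2 block(s) of size 1, 1 block(s) of size 2.
In nonincreasing order the block sizes are [2, 1, 1].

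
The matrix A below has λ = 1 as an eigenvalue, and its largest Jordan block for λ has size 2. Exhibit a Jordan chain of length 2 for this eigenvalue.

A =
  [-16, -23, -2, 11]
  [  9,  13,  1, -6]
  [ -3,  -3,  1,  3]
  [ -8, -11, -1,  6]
A Jordan chain for λ = 1 of length 2:
v_1 = (-17, 9, -3, -8)ᵀ
v_2 = (1, 0, 0, 0)ᵀ

Let N = A − (1)·I. We want v_2 with N^2 v_2 = 0 but N^1 v_2 ≠ 0; then v_{j-1} := N · v_j for j = 2, …, 2.

Pick v_2 = (1, 0, 0, 0)ᵀ.
Then v_1 = N · v_2 = (-17, 9, -3, -8)ᵀ.

Sanity check: (A − (1)·I) v_1 = (0, 0, 0, 0)ᵀ = 0. ✓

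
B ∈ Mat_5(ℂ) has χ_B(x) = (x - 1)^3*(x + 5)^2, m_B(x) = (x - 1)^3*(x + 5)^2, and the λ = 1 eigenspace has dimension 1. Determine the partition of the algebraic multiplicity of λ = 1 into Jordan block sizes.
Block sizes for λ = 1: [3]

Step 1 — from the characteristic polynomial, algebraic multiplicity of λ = 1 is 3. From dim ker(B − (1)·I) = 1, there are exactly 1 Jordan blocks for λ = 1.
Step 2 — from the minimal polynomial, the factor (x − 1)^3 tells us the largest block for λ = 1 has size 3.
Step 3 — with total size 3, 1 blocks, and largest block 3, the block sizes (in nonincreasing order) are [3].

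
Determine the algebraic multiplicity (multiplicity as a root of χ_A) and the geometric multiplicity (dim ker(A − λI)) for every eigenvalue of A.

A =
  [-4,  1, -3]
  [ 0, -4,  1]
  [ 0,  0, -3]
λ = -4: alg = 2, geom = 1; λ = -3: alg = 1, geom = 1

Step 1 — factor the characteristic polynomial to read off the algebraic multiplicities:
  χ_A(x) = (x + 3)*(x + 4)^2

Step 2 — compute geometric multiplicities via the rank-nullity identity g(λ) = n − rank(A − λI):
  rank(A − (-4)·I) = 2, so dim ker(A − (-4)·I) = n − 2 = 1
  rank(A − (-3)·I) = 2, so dim ker(A − (-3)·I) = n − 2 = 1

Summary:
  λ = -4: algebraic multiplicity = 2, geometric multiplicity = 1
  λ = -3: algebraic multiplicity = 1, geometric multiplicity = 1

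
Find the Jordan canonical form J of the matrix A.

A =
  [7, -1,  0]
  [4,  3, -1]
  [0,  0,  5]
J_3(5)

The characteristic polynomial is
  det(x·I − A) = x^3 - 15*x^2 + 75*x - 125 = (x - 5)^3

Eigenvalues and multiplicities (the geometric multiplicity of λ is n − rank(A − λI), which equals the number of Jordan blocks for λ):
  λ = 5: algebraic multiplicity = 3, geometric multiplicity = 1

Determining the block sizes for each eigenvalue:
  λ = 5: one block (gm = 1), so the single block has size am = 3 → block sizes [3]

Assembling the blocks gives a Jordan form
J =
  [5, 1, 0]
  [0, 5, 1]
  [0, 0, 5]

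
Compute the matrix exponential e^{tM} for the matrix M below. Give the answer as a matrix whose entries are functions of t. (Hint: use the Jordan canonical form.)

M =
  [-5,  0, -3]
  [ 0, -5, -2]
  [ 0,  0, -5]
e^{tM} =
  [exp(-5*t), 0, -3*t*exp(-5*t)]
  [0, exp(-5*t), -2*t*exp(-5*t)]
  [0, 0, exp(-5*t)]

Strategy: write M = P · J · P⁻¹ where J is a Jordan canonical form, so e^{tM} = P · e^{tJ} · P⁻¹, and e^{tJ} can be computed block-by-block.

M has Jordan form
J =
  [-5,  1,  0]
  [ 0, -5,  0]
  [ 0,  0, -5]
(up to reordering of blocks).

Per-block formulas:
  For a 2×2 Jordan block J_2(-5): exp(t · J_2(-5)) = e^(-5t)·(I + t·N), where N is the 2×2 nilpotent shift.
  For a 1×1 block at λ = -5: exp(t · [-5]) = [e^(-5t)].

After assembling e^{tJ} and conjugating by P, we get:

e^{tM} =
  [exp(-5*t), 0, -3*t*exp(-5*t)]
  [0, exp(-5*t), -2*t*exp(-5*t)]
  [0, 0, exp(-5*t)]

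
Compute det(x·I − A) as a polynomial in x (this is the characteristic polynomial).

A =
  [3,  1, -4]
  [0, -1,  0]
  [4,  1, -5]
x^3 + 3*x^2 + 3*x + 1

Expanding det(x·I − A) (e.g. by cofactor expansion or by noting that A is similar to its Jordan form J, which has the same characteristic polynomial as A) gives
  χ_A(x) = x^3 + 3*x^2 + 3*x + 1
which factors as (x + 1)^3. The eigenvalues (with algebraic multiplicities) are λ = -1 with multiplicity 3.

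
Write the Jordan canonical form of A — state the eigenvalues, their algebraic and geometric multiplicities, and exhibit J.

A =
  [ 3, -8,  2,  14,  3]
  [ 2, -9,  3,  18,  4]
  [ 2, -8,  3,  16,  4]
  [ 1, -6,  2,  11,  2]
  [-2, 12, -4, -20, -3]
J_3(1) ⊕ J_2(1)

The characteristic polynomial is
  det(x·I − A) = x^5 - 5*x^4 + 10*x^3 - 10*x^2 + 5*x - 1 = (x - 1)^5

Eigenvalues and multiplicities (the geometric multiplicity of λ is n − rank(A − λI), which equals the number of Jordan blocks for λ):
  λ = 1: algebraic multiplicity = 5, geometric multiplicity = 2

Determining the block sizes for each eigenvalue:
  λ = 1: with am = 5 and gm = 2, the partition is not yet determined (e.g. several partitions of 5 into 2 parts exist). Let N = A − (1)·I. Computing rank(N^1) = 3, rank(N^2) = 1, rank(N^3) = 0; the number of blocks of size ≥ j is rank(N^{j−1}) − rank(N^j), giving [2, 2, 1]. So we have 1 block(s) of size 3, 1 block(s) of size 2 → block sizes [3, 2]

Assembling the blocks gives a Jordan form
J =
  [1, 1, 0, 0, 0]
  [0, 1, 1, 0, 0]
  [0, 0, 1, 0, 0]
  [0, 0, 0, 1, 1]
  [0, 0, 0, 0, 1]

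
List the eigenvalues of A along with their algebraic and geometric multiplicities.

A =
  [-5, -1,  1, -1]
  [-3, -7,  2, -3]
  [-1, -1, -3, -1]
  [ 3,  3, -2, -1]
λ = -4: alg = 4, geom = 2

Step 1 — factor the characteristic polynomial to read off the algebraic multiplicities:
  χ_A(x) = (x + 4)^4

Step 2 — compute geometric multiplicities via the rank-nullity identity g(λ) = n − rank(A − λI):
  rank(A − (-4)·I) = 2, so dim ker(A − (-4)·I) = n − 2 = 2

Summary:
  λ = -4: algebraic multiplicity = 4, geometric multiplicity = 2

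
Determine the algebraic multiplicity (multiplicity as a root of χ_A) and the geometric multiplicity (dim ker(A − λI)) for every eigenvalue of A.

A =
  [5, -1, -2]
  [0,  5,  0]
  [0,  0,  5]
λ = 5: alg = 3, geom = 2

Step 1 — factor the characteristic polynomial to read off the algebraic multiplicities:
  χ_A(x) = (x - 5)^3

Step 2 — compute geometric multiplicities via the rank-nullity identity g(λ) = n − rank(A − λI):
  rank(A − (5)·I) = 1, so dim ker(A − (5)·I) = n − 1 = 2

Summary:
  λ = 5: algebraic multiplicity = 3, geometric multiplicity = 2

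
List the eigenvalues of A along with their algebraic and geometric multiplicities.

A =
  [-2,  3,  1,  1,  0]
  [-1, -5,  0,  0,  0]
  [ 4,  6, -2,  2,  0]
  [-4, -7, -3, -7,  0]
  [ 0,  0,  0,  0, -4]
λ = -4: alg = 5, geom = 3

Step 1 — factor the characteristic polynomial to read off the algebraic multiplicities:
  χ_A(x) = (x + 4)^5

Step 2 — compute geometric multiplicities via the rank-nullity identity g(λ) = n − rank(A − λI):
  rank(A − (-4)·I) = 2, so dim ker(A − (-4)·I) = n − 2 = 3

Summary:
  λ = -4: algebraic multiplicity = 5, geometric multiplicity = 3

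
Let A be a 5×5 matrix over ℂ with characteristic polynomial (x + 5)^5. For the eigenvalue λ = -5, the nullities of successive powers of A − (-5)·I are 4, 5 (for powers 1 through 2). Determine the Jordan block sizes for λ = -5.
Block sizes for λ = -5: [2, 1, 1, 1]

From the dimensions of kernels of powers, the number of Jordan blocks of size at least j is d_j − d_{j−1} where d_j = dim ker(N^j) (with d_0 = 0). Computing the differences gives [4, 1].
The number of blocks of size exactly k is (#blocks of size ≥ k) − (#blocks of size ≥ k + 1), so the partition is: 3 block(s) of size 1, 1 block(s) of size 2.
In nonincreasing order the block sizes are [2, 1, 1, 1].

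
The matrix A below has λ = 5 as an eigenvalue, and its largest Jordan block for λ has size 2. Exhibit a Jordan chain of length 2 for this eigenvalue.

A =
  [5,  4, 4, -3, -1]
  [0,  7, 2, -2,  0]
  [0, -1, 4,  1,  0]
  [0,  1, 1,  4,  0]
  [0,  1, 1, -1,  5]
A Jordan chain for λ = 5 of length 2:
v_1 = (4, 2, -1, 1, 1)ᵀ
v_2 = (0, 1, 0, 0, 0)ᵀ

Let N = A − (5)·I. We want v_2 with N^2 v_2 = 0 but N^1 v_2 ≠ 0; then v_{j-1} := N · v_j for j = 2, …, 2.

Pick v_2 = (0, 1, 0, 0, 0)ᵀ.
Then v_1 = N · v_2 = (4, 2, -1, 1, 1)ᵀ.

Sanity check: (A − (5)·I) v_1 = (0, 0, 0, 0, 0)ᵀ = 0. ✓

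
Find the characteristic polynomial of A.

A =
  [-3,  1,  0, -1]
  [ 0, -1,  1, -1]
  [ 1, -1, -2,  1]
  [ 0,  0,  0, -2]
x^4 + 8*x^3 + 24*x^2 + 32*x + 16

Expanding det(x·I − A) (e.g. by cofactor expansion or by noting that A is similar to its Jordan form J, which has the same characteristic polynomial as A) gives
  χ_A(x) = x^4 + 8*x^3 + 24*x^2 + 32*x + 16
which factors as (x + 2)^4. The eigenvalues (with algebraic multiplicities) are λ = -2 with multiplicity 4.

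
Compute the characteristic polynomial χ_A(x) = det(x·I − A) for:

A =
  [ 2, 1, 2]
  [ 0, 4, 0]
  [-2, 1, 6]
x^3 - 12*x^2 + 48*x - 64

Expanding det(x·I − A) (e.g. by cofactor expansion or by noting that A is similar to its Jordan form J, which has the same characteristic polynomial as A) gives
  χ_A(x) = x^3 - 12*x^2 + 48*x - 64
which factors as (x - 4)^3. The eigenvalues (with algebraic multiplicities) are λ = 4 with multiplicity 3.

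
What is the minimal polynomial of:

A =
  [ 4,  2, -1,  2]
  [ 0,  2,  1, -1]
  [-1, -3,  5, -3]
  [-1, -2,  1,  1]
x^3 - 9*x^2 + 27*x - 27

The characteristic polynomial is χ_A(x) = (x - 3)^4, so the eigenvalues are known. The minimal polynomial is
  m_A(x) = Π_λ (x − λ)^{k_λ}
where k_λ is the size of the *largest* Jordan block for λ (equivalently, the smallest k with (A − λI)^k v = 0 for every generalised eigenvector v of λ).

  λ = 3: largest Jordan block has size 3, contributing (x − 3)^3

So m_A(x) = (x - 3)^3 = x^3 - 9*x^2 + 27*x - 27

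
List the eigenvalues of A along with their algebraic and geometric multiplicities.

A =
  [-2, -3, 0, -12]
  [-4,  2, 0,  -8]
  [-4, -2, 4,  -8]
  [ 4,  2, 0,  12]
λ = 4: alg = 4, geom = 3

Step 1 — factor the characteristic polynomial to read off the algebraic multiplicities:
  χ_A(x) = (x - 4)^4

Step 2 — compute geometric multiplicities via the rank-nullity identity g(λ) = n − rank(A − λI):
  rank(A − (4)·I) = 1, so dim ker(A − (4)·I) = n − 1 = 3

Summary:
  λ = 4: algebraic multiplicity = 4, geometric multiplicity = 3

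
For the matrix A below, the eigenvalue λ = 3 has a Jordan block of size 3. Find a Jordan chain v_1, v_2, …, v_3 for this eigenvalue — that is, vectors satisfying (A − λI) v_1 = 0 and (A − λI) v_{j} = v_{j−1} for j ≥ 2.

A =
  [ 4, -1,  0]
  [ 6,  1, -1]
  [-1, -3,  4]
A Jordan chain for λ = 3 of length 3:
v_1 = (-5, -5, -20)ᵀ
v_2 = (1, 6, -1)ᵀ
v_3 = (1, 0, 0)ᵀ

Let N = A − (3)·I. We want v_3 with N^3 v_3 = 0 but N^2 v_3 ≠ 0; then v_{j-1} := N · v_j for j = 3, …, 2.

Pick v_3 = (1, 0, 0)ᵀ.
Then v_2 = N · v_3 = (1, 6, -1)ᵀ.
Then v_1 = N · v_2 = (-5, -5, -20)ᵀ.

Sanity check: (A − (3)·I) v_1 = (0, 0, 0)ᵀ = 0. ✓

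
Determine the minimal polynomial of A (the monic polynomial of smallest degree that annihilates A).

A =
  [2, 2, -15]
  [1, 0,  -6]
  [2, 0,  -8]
x^3 + 6*x^2 + 12*x + 8

The characteristic polynomial is χ_A(x) = (x + 2)^3, so the eigenvalues are known. The minimal polynomial is
  m_A(x) = Π_λ (x − λ)^{k_λ}
where k_λ is the size of the *largest* Jordan block for λ (equivalently, the smallest k with (A − λI)^k v = 0 for every generalised eigenvector v of λ).

  λ = -2: largest Jordan block has size 3, contributing (x + 2)^3

So m_A(x) = (x + 2)^3 = x^3 + 6*x^2 + 12*x + 8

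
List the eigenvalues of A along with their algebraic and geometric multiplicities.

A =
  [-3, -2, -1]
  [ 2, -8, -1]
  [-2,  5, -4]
λ = -5: alg = 3, geom = 1

Step 1 — factor the characteristic polynomial to read off the algebraic multiplicities:
  χ_A(x) = (x + 5)^3

Step 2 — compute geometric multiplicities via the rank-nullity identity g(λ) = n − rank(A − λI):
  rank(A − (-5)·I) = 2, so dim ker(A − (-5)·I) = n − 2 = 1

Summary:
  λ = -5: algebraic multiplicity = 3, geometric multiplicity = 1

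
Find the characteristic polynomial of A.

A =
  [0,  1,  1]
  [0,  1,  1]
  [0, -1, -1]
x^3

Expanding det(x·I − A) (e.g. by cofactor expansion or by noting that A is similar to its Jordan form J, which has the same characteristic polynomial as A) gives
  χ_A(x) = x^3
which factors as x^3. The eigenvalues (with algebraic multiplicities) are λ = 0 with multiplicity 3.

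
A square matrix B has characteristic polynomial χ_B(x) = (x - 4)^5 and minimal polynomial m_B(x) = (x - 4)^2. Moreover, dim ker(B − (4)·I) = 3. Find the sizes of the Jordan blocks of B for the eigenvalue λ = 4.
Block sizes for λ = 4: [2, 2, 1]

Step 1 — from the characteristic polynomial, algebraic multiplicity of λ = 4 is 5. From dim ker(B − (4)·I) = 3, there are exactly 3 Jordan blocks for λ = 4.
Step 2 — from the minimal polynomial, the factor (x − 4)^2 tells us the largest block for λ = 4 has size 2.
Step 3 — with total size 5, 3 blocks, and largest block 2, the block sizes (in nonincreasing order) are [2, 2, 1].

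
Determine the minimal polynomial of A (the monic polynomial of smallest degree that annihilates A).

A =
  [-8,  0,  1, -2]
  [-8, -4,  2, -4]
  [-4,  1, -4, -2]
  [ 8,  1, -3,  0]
x^3 + 12*x^2 + 48*x + 64

The characteristic polynomial is χ_A(x) = (x + 4)^4, so the eigenvalues are known. The minimal polynomial is
  m_A(x) = Π_λ (x − λ)^{k_λ}
where k_λ is the size of the *largest* Jordan block for λ (equivalently, the smallest k with (A − λI)^k v = 0 for every generalised eigenvector v of λ).

  λ = -4: largest Jordan block has size 3, contributing (x + 4)^3

So m_A(x) = (x + 4)^3 = x^3 + 12*x^2 + 48*x + 64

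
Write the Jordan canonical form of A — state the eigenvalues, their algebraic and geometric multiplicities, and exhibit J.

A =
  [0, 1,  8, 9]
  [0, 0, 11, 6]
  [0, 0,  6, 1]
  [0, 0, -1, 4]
J_2(0) ⊕ J_2(5)

The characteristic polynomial is
  det(x·I − A) = x^4 - 10*x^3 + 25*x^2 = x^2*(x - 5)^2

Eigenvalues and multiplicities (the geometric multiplicity of λ is n − rank(A − λI), which equals the number of Jordan blocks for λ):
  λ = 0: algebraic multiplicity = 2, geometric multiplicity = 1
  λ = 5: algebraic multiplicity = 2, geometric multiplicity = 1

Determining the block sizes for each eigenvalue:
  λ = 0: one block (gm = 1), so the single block has size am = 2 → block sizes [2]
  λ = 5: one block (gm = 1), so the single block has size am = 2 → block sizes [2]

Assembling the blocks gives a Jordan form
J =
  [0, 1, 0, 0]
  [0, 0, 0, 0]
  [0, 0, 5, 1]
  [0, 0, 0, 5]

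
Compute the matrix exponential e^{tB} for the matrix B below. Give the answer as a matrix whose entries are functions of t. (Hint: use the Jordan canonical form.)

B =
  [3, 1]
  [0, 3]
e^{tB} =
  [exp(3*t), t*exp(3*t)]
  [0, exp(3*t)]

Strategy: write B = P · J · P⁻¹ where J is a Jordan canonical form, so e^{tB} = P · e^{tJ} · P⁻¹, and e^{tJ} can be computed block-by-block.

B has Jordan form
J =
  [3, 1]
  [0, 3]
(up to reordering of blocks).

Per-block formulas:
  For a 2×2 Jordan block J_2(3): exp(t · J_2(3)) = e^(3t)·(I + t·N), where N is the 2×2 nilpotent shift.

After assembling e^{tJ} and conjugating by P, we get:

e^{tB} =
  [exp(3*t), t*exp(3*t)]
  [0, exp(3*t)]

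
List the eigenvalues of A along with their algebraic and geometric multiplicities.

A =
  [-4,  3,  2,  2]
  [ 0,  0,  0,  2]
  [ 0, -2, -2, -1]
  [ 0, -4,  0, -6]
λ = -4: alg = 2, geom = 1; λ = -2: alg = 2, geom = 1

Step 1 — factor the characteristic polynomial to read off the algebraic multiplicities:
  χ_A(x) = (x + 2)^2*(x + 4)^2

Step 2 — compute geometric multiplicities via the rank-nullity identity g(λ) = n − rank(A − λI):
  rank(A − (-4)·I) = 3, so dim ker(A − (-4)·I) = n − 3 = 1
  rank(A − (-2)·I) = 3, so dim ker(A − (-2)·I) = n − 3 = 1

Summary:
  λ = -4: algebraic multiplicity = 2, geometric multiplicity = 1
  λ = -2: algebraic multiplicity = 2, geometric multiplicity = 1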